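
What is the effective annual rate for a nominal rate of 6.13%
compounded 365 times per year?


Formula: EAR = (1 + r/m)^m - 1
Period rate: r/m = 0.0613 / 365 = 0.000168
Compounding: (1 + 0.000168)^365 = 1.063212
EAR = 1.063212 - 1 = 0.063212

0.063212


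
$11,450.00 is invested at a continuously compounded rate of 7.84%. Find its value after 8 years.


Formula: FV = P * e^(r*t)
Exponent: r*t = 0.0784 * 8 = 0.6272
e^(0.6272) = 1.872361
FV = $11,450.00 * 1.872361 = $21,438.53

$21,438.53


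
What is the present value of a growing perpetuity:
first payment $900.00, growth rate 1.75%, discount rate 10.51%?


Formula: PV = C / (r - g)
Spread: r - g = 0.1051 - 0.0175 = 0.0876
Substituting: PV = $900.00 / 0.0876
PV = $10,273.97

$10,273.97


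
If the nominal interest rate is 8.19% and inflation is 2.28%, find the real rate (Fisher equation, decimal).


Formula: (1 + r_real) = (1 + r_nom) / (1 + inflation)
Substituting: (1 + r_real) = 1.0819 / 1.0228
(1 + r_real) = 1.057783
r_real = 1.057783 - 1 = 0.057783

0.057783


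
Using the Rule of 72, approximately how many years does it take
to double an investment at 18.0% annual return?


Formula: Years ≈ 72 / r
Substituting: Years ≈ 72 / 18.0
Years ≈ 4.0

4.0 years


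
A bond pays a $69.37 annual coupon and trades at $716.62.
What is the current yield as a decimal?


Formula: Current yield = annual coupon / price
Substituting: CY = $69.37 / $716.62
CY = 0.096802

0.096802


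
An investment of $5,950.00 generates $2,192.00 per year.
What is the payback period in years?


Formula: Payback = investment / annual cash flow
Substituting: Payback = $5,950.00 / $2,192.00
Payback = 2.7144 years

2.7144 years


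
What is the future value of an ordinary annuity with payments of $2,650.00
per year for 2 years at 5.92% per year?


Formula: FV = PMT * ((1+r)^n - 1) / r
Growth factor: (1 + 0.0592)^2 = 1.121905
Numerator: 1.121905 - 1 = 0.121905
FV = $2,650.00 * 0.121905 / 0.0592 = $5,456.88

$5,456.88


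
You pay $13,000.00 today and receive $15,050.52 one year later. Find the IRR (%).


Formula: IRR = C1/C0 - 1
Substituting: IRR = $15,050.52 / $13,000.00 - 1
Ratio: 1.157732 - 1 = 0.157732
IRR = 15.7732%

15.7732%


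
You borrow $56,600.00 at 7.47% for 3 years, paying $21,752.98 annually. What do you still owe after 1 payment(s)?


Formula: Balance = PV*(1+r)^k - PMT*((1+r)^k - 1)/r
Growth: (1 + 0.0747)^1 = 1.0747
Accumulated factor: ((1+r)^k - 1)/r = 1.0
Balance = $56,600.00 * 1.0747 - $21,752.98 * 1.0
Balance = $39,075.04

$39,075.04


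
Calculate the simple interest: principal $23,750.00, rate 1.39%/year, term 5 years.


Formula: I = P * r * t
Substituting: I = $23,750.00 * 0.0139 * 5
Step: I = $23,750.00 * 0.0695
I = $1,650.63

$1,650.63


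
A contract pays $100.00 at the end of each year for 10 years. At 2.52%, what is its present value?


Formula: PV = PMT * (1 - (1+r)^(-n)) / r
Discount factor: (1 + 0.0252)^(-10) = 0.779676
Bracket: 1 - 0.779676 = 0.220324
PV = $100.00 * 0.220324 / 0.0252 = $874.30

$874.30


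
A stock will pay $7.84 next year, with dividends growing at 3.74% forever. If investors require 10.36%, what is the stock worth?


Formula: P = D1 / (r - g)
Spread: r - g = 0.1036 - 0.0374 = 0.0662
Substituting: P = $7.84 / 0.0662
P = $118.43

$118.43


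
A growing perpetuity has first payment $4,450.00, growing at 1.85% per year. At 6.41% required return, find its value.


Formula: PV = C / (r - g)
Spread: r - g = 0.0641 - 0.0185 = 0.0456
Substituting: PV = $4,450.00 / 0.0456
PV = $97,587.72

$97,587.72


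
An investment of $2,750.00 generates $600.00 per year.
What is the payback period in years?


Formula: Payback = investment / annual cash flow
Substituting: Payback = $2,750.00 / $600.00
Payback = 4.5833 years

4.5833 years


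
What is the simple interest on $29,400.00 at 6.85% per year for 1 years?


Formula: I = P * r * t
Substituting: I = $29,400.00 * 0.0685 * 1
Step: I = $29,400.00 * 0.0685
I = $2,013.90

$2,013.90


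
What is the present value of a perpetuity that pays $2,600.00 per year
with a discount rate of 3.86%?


Formula: PV = C / r
Substituting: PV = $2,600.00 / 0.0386
PV = $67,357.51

$67,357.51


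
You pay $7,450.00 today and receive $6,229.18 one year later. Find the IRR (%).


Formula: IRR = C1/C0 - 1
Substituting: IRR = $6,229.18 / $7,450.00 - 1
Ratio: 0.836132 - 1 = -0.163868
IRR = -16.3868%

-16.3868%


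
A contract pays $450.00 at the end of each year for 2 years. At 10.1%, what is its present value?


Formula: PV = PMT * (1 - (1+r)^(-n)) / r
Discount factor: (1 + 0.101)^(-2) = 0.824946
Bracket: 1 - 0.824946 = 0.175054
PV = $450.00 * 0.175054 / 0.101 = $779.94

$779.94


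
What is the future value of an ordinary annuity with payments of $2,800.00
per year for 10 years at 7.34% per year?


Formula: FV = PMT * ((1+r)^n - 1) / r
Growth factor: (1 + 0.0734)^10 = 2.03056
Numerator: 2.03056 - 1 = 1.03056
FV = $2,800.00 * 1.03056 / 0.0734 = $39,312.93

$39,312.93


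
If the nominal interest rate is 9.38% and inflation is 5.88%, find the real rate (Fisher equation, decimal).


Formula: (1 + r_real) = (1 + r_nom) / (1 + inflation)
Substituting: (1 + r_real) = 1.0938 / 1.0588
(1 + r_real) = 1.033056
r_real = 1.033056 - 1 = 0.033056

0.033056


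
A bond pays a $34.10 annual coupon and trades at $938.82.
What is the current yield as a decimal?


Formula: Current yield = annual coupon / price
Substituting: CY = $34.10 / $938.82
CY = 0.036322

0.036322


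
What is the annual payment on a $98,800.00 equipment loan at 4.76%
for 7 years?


Formula: PMT = PV * r / (1 - (1+r)^(-n))
Denominator: 1 - (1 + 0.0476)^(-7) = 0.277843
Numerator: $98,800.00 * 0.0476 = 4702.88
PMT = 4702.88 / 0.277843 = $16,926.39

$16,926.39


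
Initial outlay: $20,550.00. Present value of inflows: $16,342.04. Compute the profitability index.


Formula: PI = PV(cash flows) / initial investment
Substituting: PI = $16,342.04 / $20,550.00
PI = 0.7952

0.7952


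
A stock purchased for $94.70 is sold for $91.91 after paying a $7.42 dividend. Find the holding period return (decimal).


Formula: HPR = (P1 - P0 + D) / P0
Gain: $91.91 - $94.70 + $7.42 = $4.63
HPR = $4.63 / $94.70 = 0.0489

0.0489


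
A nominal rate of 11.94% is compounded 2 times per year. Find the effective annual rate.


Formula: EAR = (1 + r/m)^m - 1
Period rate: r/m = 0.1194 / 2 = 0.0597
Compounding: (1 + 0.0597)^2 = 1.122964
EAR = 1.122964 - 1 = 0.122964

0.122964


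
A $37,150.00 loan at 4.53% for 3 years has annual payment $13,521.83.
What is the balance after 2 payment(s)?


Formula: Balance = PV*(1+r)^k - PMT*((1+r)^k - 1)/r
Growth: (1 + 0.0453)^2 = 1.092652
Accumulated factor: ((1+r)^k - 1)/r = 2.0453
Balance = $37,150.00 * 1.092652 - $13,521.83 * 2.0453
Balance = $12,935.83

$12,935.83


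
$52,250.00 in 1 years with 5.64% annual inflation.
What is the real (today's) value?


Formula: Real value = nominal / (1 + inflation)^years
Price level: (1 + 0.0564)^1 = 1.0564
Real value = $52,250.00 / 1.0564 = $49,460.43

$49,460.43


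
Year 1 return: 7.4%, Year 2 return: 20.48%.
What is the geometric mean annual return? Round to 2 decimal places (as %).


Formula: Geometric mean = ((1+r1)*(1+r2))^(1/2) - 1
Product: (1 + 0.074) * (1 + 0.2048) = 1.074 * 1.2048 = 1.293955
Square root: 1.293955^0.5 = 1.137522
Geometric mean = 1.137522 - 1 = 0.137522
As percentage: 13.75%

13.75%


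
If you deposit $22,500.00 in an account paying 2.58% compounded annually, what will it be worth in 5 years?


Formula: FV = P * (1 + r)^n
Substituting: FV = $22,500.00 * (1 + 0.0258)^5
Growth factor: (1.0258)^5 = 1.13583
FV = $22,500.00 * 1.13583 = $25,556.18

$25,556.18


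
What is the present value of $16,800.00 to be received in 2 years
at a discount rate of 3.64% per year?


Formula: PV = FV / (1 + r)^n
Substituting: PV = $16,800.00 / (1 + 0.0364)^2
Discount factor: (1.0364)^2 = 1.074125
PV = $16,800.00 / 1.074125 = $15,640.64

$15,640.64


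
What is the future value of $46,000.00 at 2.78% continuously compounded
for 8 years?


Formula: FV = P * e^(r*t)
Exponent: r*t = 0.0278 * 8 = 0.2224
e^(0.2224) = 1.249071
FV = $46,000.00 * 1.249071 = $57,457.26

$57,457.26


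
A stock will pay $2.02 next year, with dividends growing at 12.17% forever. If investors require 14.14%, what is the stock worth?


Formula: P = D1 / (r - g)
Spread: r - g = 0.1414 - 0.1217 = 0.0197
Substituting: P = $2.02 / 0.0197
P = $102.54

$102.54


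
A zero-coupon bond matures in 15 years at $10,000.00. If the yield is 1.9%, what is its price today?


Formula: Price = FV / (1 + r)^n
Substituting: Price = $10,000.00 / (1 + 0.019)^15
Discount factor: (1.019)^15 = 1.326211
Price = $10,000.00 / 1.326211 = $7,540.28

$7,540.28


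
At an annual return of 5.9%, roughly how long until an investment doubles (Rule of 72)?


Formula: Years ≈ 72 / r
Substituting: Years ≈ 72 / 5.9
Years ≈ 12.2

12.2 years


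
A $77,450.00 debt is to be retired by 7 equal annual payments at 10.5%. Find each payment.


Formula: PMT = PV * r / (1 - (1+r)^(-n))
Denominator: 1 - (1 + 0.105)^(-7) = 0.502877
Numerator: $77,450.00 * 0.105 = 8132.25
PMT = 8132.25 / 0.502877 = $16,171.46

$16,171.46


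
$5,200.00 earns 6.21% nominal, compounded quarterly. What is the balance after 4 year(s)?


Formula: FV = P * (1 + r/m)^(m*t)
Period rate: r/m = 0.0621 / 4 = 0.015525
Total periods: m*t = 4 * 4 = 16
Growth factor: (1 + 0.015525)^16 = 1.279528
FV = $5,200.00 * 1.279528 = $6,653.55

$6,653.55


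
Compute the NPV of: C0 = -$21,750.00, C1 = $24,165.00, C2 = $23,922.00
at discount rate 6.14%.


Formula: NPV = C0 + C1/(1+r) + C2/(1+r)^2
Discount C1: $24,165.00 / (1 + 0.0614) = $22,767.10
Discount C2: $23,922.00 / (1 + 0.0614)^2 = $21,234.37
NPV = -$21,750.00 + $22,767.10 + $21,234.37 = $22,251.47

$22,251.47


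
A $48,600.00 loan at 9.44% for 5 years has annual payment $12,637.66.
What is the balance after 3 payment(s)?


Formula: Balance = PV*(1+r)^k - PMT*((1+r)^k - 1)/r
Growth: (1 + 0.0944)^3 = 1.310775
Accumulated factor: ((1+r)^k - 1)/r = 3.292111
Balance = $48,600.00 * 1.310775 - $12,637.66 * 3.292111
Balance = $22,099.10

$22,099.10


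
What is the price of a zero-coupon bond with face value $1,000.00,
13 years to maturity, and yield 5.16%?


Formula: Price = FV / (1 + r)^n
Substituting: Price = $1,000.00 / (1 + 0.0516)^13
Discount factor: (1.0516)^13 = 1.923346
Price = $1,000.00 / 1.923346 = $519.93

$519.93


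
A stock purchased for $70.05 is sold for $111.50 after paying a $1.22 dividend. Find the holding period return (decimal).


Formula: HPR = (P1 - P0 + D) / P0
Gain: $111.50 - $70.05 + $1.22 = $42.67
HPR = $42.67 / $70.05 = 0.6091

0.6091


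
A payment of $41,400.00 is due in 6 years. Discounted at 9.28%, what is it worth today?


Formula: PV = FV / (1 + r)^n
Substituting: PV = $41,400.00 / (1 + 0.0928)^6
Discount factor: (1.0928)^6 = 1.703116
PV = $41,400.00 / 1.703116 = $24,308.39

$24,308.39


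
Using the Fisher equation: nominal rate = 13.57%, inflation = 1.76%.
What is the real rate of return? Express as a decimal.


Formula: (1 + r_real) = (1 + r_nom) / (1 + inflation)
Substituting: (1 + r_real) = 1.1357 / 1.0176
(1 + r_real) = 1.116057
r_real = 1.116057 - 1 = 0.116057

0.116057


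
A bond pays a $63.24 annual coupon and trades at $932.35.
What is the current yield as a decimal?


Formula: Current yield = annual coupon / price
Substituting: CY = $63.24 / $932.35
CY = 0.067829

0.067829


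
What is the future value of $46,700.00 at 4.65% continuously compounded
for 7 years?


Formula: FV = P * e^(r*t)
Exponent: r*t = 0.0465 * 7 = 0.3255
e^(0.3255) = 1.384723
FV = $46,700.00 * 1.384723 = $64,666.56

$64,666.56


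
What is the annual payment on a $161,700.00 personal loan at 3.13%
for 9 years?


Formula: PMT = PV * r / (1 - (1+r)^(-n))
Denominator: 1 - (1 + 0.0313)^(-9) = 0.242234
Numerator: $161,700.00 * 0.0313 = 5061.21
PMT = 5061.21 / 0.242234 = $20,893.85

$20,893.85


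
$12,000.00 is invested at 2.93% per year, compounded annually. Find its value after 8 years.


Formula: FV = P * (1 + r)^n
Substituting: FV = $12,000.00 * (1 + 0.0293)^8
Growth factor: (1.0293)^8 = 1.259899
FV = $12,000.00 * 1.259899 = $15,118.79

$15,118.79


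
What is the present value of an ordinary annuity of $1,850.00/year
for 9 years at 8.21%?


Formula: PV = PMT * (1 - (1+r)^(-n)) / r
Discount factor: (1 + 0.0821)^(-9) = 0.491579
Bracket: 1 - 0.491579 = 0.508421
PV = $1,850.00 * 0.508421 / 0.0821 = $11,456.50

$11,456.50


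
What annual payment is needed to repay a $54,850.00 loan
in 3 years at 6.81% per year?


Formula: PMT = PV * r / (1 - (1+r)^(-n))
Denominator: 1 - (1 + 0.0681)^(-3) = 0.179338
Numerator: $54,850.00 * 0.0681 = 3735.285
PMT = 3735.285 / 0.179338 = $20,828.17

$20,828.17


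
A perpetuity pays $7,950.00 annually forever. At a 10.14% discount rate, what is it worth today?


Formula: PV = C / r
Substituting: PV = $7,950.00 / 0.1014
PV = $78,402.37

$78,402.37


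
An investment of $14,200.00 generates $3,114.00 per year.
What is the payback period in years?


Formula: Payback = investment / annual cash flow
Substituting: Payback = $14,200.00 / $3,114.00
Payback = 4.5601 years

4.5601 years


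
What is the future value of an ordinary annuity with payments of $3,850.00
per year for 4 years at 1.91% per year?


Formula: FV = PMT * ((1+r)^n - 1) / r
Growth factor: (1 + 0.0191)^4 = 1.078617
Numerator: 1.078617 - 1 = 0.078617
FV = $3,850.00 * 0.078617 / 0.0191 = $15,846.85

$15,846.85


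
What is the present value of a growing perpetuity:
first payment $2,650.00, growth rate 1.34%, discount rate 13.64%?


Formula: PV = C / (r - g)
Spread: r - g = 0.1364 - 0.0134 = 0.123
Substituting: PV = $2,650.00 / 0.123
PV = $21,544.72

$21,544.72


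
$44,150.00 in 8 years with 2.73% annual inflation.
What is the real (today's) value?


Formula: Real value = nominal / (1 + inflation)^years
Price level: (1 + 0.0273)^8 = 1.240447
Real value = $44,150.00 / 1.240447 = $35,592.00

$35,592.00


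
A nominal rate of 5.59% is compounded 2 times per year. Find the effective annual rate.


Formula: EAR = (1 + r/m)^m - 1
Period rate: r/m = 0.0559 / 2 = 0.02795
Compounding: (1 + 0.02795)^2 = 1.056681
EAR = 1.056681 - 1 = 0.056681

0.056681


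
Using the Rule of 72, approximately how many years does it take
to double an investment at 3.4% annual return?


Formula: Years ≈ 72 / r
Substituting: Years ≈ 72 / 3.4
Years ≈ 21.2

21.2 years


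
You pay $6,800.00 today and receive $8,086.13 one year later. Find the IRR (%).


Formula: IRR = C1/C0 - 1
Substituting: IRR = $8,086.13 / $6,800.00 - 1
Ratio: 1.189137 - 1 = 0.189137
IRR = 18.9137%

18.9137%


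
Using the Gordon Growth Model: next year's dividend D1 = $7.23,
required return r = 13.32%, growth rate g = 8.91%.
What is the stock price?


Formula: P = D1 / (r - g)
Spread: r - g = 0.1332 - 0.0891 = 0.0441
Substituting: P = $7.23 / 0.0441
P = $163.95

$163.95


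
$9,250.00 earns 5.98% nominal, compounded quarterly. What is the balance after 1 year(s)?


Formula: FV = P * (1 + r/m)^(m*t)
Period rate: r/m = 0.0598 / 4 = 0.01495
Total periods: m*t = 4 * 1 = 4
Growth factor: (1 + 0.01495)^4 = 1.061154
FV = $9,250.00 * 1.061154 = $9,815.68

$9,815.68


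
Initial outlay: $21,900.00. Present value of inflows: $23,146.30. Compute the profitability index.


Formula: PI = PV(cash flows) / initial investment
Substituting: PI = $23,146.30 / $21,900.00
PI = 1.0569

1.0569


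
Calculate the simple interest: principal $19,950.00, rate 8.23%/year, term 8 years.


Formula: I = P * r * t
Substituting: I = $19,950.00 * 0.0823 * 8
Step: I = $19,950.00 * 0.6584
I = $13,135.08

$13,135.08


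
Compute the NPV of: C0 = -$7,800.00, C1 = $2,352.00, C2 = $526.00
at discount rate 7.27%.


Formula: NPV = C0 + C1/(1+r) + C2/(1+r)^2
Discount C1: $2,352.00 / (1 + 0.0727) = $2,192.60
Discount C2: $526.00 / (1 + 0.0727)^2 = $457.12
NPV = -$7,800.00 + $2,192.60 + $457.12 = -$5,150.28

-$5,150.28


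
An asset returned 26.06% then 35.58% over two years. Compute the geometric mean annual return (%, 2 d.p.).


Formula: Geometric mean = ((1+r1)*(1+r2))^(1/2) - 1
Product: (1 + 0.2606) * (1 + 0.3558) = 1.2606 * 1.3558 = 1.709121
Square root: 1.709121^0.5 = 1.307334
Geometric mean = 1.307334 - 1 = 0.307334
As percentage: 30.73%

30.73%


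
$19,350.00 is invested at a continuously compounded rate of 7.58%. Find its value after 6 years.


Formula: FV = P * e^(r*t)
Exponent: r*t = 0.0758 * 6 = 0.4548
e^(0.4548) = 1.575858
FV = $19,350.00 * 1.575858 = $30,492.86

$30,492.86


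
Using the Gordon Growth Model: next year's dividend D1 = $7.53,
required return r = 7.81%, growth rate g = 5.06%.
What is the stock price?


Formula: P = D1 / (r - g)
Spread: r - g = 0.0781 - 0.0506 = 0.0275
Substituting: P = $7.53 / 0.0275
P = $273.82

$273.82


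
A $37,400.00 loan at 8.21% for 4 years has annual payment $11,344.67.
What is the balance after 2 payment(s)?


Formula: Balance = PV*(1+r)^k - PMT*((1+r)^k - 1)/r
Growth: (1 + 0.0821)^2 = 1.17094
Accumulated factor: ((1+r)^k - 1)/r = 2.0821
Balance = $37,400.00 * 1.17094 - $11,344.67 * 2.0821
Balance = $20,172.43

$20,172.43


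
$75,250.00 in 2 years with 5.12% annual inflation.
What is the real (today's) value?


Formula: Real value = nominal / (1 + inflation)^years
Price level: (1 + 0.0512)^2 = 1.105021
Real value = $75,250.00 / 1.105021 = $68,098.23

$68,098.23


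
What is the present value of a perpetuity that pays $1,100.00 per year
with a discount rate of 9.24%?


Formula: PV = C / r
Substituting: PV = $1,100.00 / 0.0924
PV = $11,904.76

$11,904.76


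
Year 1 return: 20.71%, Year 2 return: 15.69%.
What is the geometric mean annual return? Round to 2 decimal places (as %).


Formula: Geometric mean = ((1+r1)*(1+r2))^(1/2) - 1
Product: (1 + 0.2071) * (1 + 0.1569) = 1.2071 * 1.1569 = 1.396494
Square root: 1.396494^0.5 = 1.181733
Geometric mean = 1.181733 - 1 = 0.181733
As percentage: 18.17%

18.17%


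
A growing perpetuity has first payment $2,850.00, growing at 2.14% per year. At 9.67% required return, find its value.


Formula: PV = C / (r - g)
Spread: r - g = 0.0967 - 0.0214 = 0.0753
Substituting: PV = $2,850.00 / 0.0753
PV = $37,848.61

$37,848.61


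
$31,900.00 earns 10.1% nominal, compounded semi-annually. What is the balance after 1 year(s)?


Formula: FV = P * (1 + r/m)^(m*t)
Period rate: r/m = 0.101 / 2 = 0.0505
Total periods: m*t = 2 * 1 = 2
Growth factor: (1 + 0.0505)^2 = 1.10355
FV = $31,900.00 * 1.10355 = $35,203.25

$35,203.25


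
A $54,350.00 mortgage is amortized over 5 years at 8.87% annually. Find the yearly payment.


Formula: PMT = PV * r / (1 - (1+r)^(-n))
Denominator: 1 - (1 + 0.0887)^(-5) = 0.346179
Numerator: $54,350.00 * 0.0887 = 4820.845
PMT = 4820.845 / 0.346179 = $13,925.87

$13,925.87


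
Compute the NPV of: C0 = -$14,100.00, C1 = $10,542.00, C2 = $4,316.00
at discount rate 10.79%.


Formula: NPV = C0 + C1/(1+r) + C2/(1+r)^2
Discount C1: $10,542.00 / (1 + 0.1079) = $9,515.30
Discount C2: $4,316.00 / (1 + 0.1079)^2 = $3,516.25
NPV = -$14,100.00 + $9,515.30 + $3,516.25 = -$1,068.45

-$1,068.45


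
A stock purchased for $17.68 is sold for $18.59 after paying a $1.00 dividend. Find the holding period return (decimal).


Formula: HPR = (P1 - P0 + D) / P0
Gain: $18.59 - $17.68 + $1.00 = $1.91
HPR = $1.91 / $17.68 = 0.108

0.108


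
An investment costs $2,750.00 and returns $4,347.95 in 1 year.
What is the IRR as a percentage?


Formula: IRR = C1/C0 - 1
Substituting: IRR = $4,347.95 / $2,750.00 - 1
Ratio: 1.581073 - 1 = 0.581073
IRR = 58.1073%

58.1073%


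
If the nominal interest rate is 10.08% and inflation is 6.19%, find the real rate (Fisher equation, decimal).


Formula: (1 + r_real) = (1 + r_nom) / (1 + inflation)
Substituting: (1 + r_real) = 1.1008 / 1.0619
(1 + r_real) = 1.036632
r_real = 1.036632 - 1 = 0.036632

0.036632


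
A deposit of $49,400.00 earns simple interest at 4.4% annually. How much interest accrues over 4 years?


Formula: I = P * r * t
Substituting: I = $49,400.00 * 0.044 * 4
Step: I = $49,400.00 * 0.176
I = $8,694.40

$8,694.40


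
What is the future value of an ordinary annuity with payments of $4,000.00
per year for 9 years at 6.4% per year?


Formula: FV = PMT * ((1+r)^n - 1) / r
Growth factor: (1 + 0.064)^9 = 1.747731
Numerator: 1.747731 - 1 = 0.747731
FV = $4,000.00 * 0.747731 / 0.064 = $46,733.20

$46,733.20


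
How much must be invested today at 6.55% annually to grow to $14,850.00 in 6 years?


Formula: PV = FV / (1 + r)^n
Substituting: PV = $14,850.00 / (1 + 0.0655)^6
Discount factor: (1.0655)^6 = 1.463257
PV = $14,850.00 / 1.463257 = $10,148.59

$10,148.59


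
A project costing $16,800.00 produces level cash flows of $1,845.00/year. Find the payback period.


Formula: Payback = investment / annual cash flow
Substituting: Payback = $16,800.00 / $1,845.00
Payback = 9.1057 years

9.1057 years


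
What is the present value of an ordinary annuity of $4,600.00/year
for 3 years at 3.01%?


Formula: PV = PMT * (1 - (1+r)^(-n)) / r
Discount factor: (1 + 0.0301)^(-3) = 0.914875
Bracket: 1 - 0.914875 = 0.085125
PV = $4,600.00 * 0.085125 / 0.0301 = $13,009.11

$13,009.11


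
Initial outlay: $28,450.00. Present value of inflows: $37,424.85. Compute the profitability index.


Formula: PI = PV(cash flows) / initial investment
Substituting: PI = $37,424.85 / $28,450.00
PI = 1.3155

1.3155


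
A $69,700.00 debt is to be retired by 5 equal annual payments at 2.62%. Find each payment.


Formula: PMT = PV * r / (1 - (1+r)^(-n))
Denominator: 1 - (1 + 0.0262)^(-5) = 0.121301
Numerator: $69,700.00 * 0.0262 = 1826.14
PMT = 1826.14 / 0.121301 = $15,054.57

$15,054.57


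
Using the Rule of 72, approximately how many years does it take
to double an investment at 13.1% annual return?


Formula: Years ≈ 72 / r
Substituting: Years ≈ 72 / 13.1
Years ≈ 5.5

5.5 years


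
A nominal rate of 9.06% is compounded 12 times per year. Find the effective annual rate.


Formula: EAR = (1 + r/m)^m - 1
Period rate: r/m = 0.0906 / 12 = 0.00755
Compounding: (1 + 0.00755)^12 = 1.094458
EAR = 1.094458 - 1 = 0.094458

0.094458


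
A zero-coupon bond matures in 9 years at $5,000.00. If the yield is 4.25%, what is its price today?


Formula: Price = FV / (1 + r)^n
Substituting: Price = $5,000.00 / (1 + 0.0425)^9
Discount factor: (1.0425)^9 = 1.454402
Price = $5,000.00 / 1.454402 = $3,437.84

$3,437.84


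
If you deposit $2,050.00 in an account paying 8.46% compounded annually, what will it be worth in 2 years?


Formula: FV = P * (1 + r)^n
Substituting: FV = $2,050.00 * (1 + 0.0846)^2
Growth factor: (1.0846)^2 = 1.176357
FV = $2,050.00 * 1.176357 = $2,411.53

$2,411.53


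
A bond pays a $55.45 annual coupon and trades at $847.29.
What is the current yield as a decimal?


Formula: Current yield = annual coupon / price
Substituting: CY = $55.45 / $847.29
CY = 0.065444

0.065444


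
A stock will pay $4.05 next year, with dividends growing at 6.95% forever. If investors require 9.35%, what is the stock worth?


Formula: P = D1 / (r - g)
Spread: r - g = 0.0935 - 0.0695 = 0.024
Substituting: P = $4.05 / 0.024
P = $168.75

$168.75


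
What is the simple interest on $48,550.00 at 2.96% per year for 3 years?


Formula: I = P * r * t
Substituting: I = $48,550.00 * 0.0296 * 3
Step: I = $48,550.00 * 0.0888
I = $4,311.24

$4,311.24


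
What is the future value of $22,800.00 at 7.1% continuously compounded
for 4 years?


Formula: FV = P * e^(r*t)
Exponent: r*t = 0.071 * 4 = 0.284
e^(0.284) = 1.328433
FV = $22,800.00 * 1.328433 = $30,288.27

$30,288.27


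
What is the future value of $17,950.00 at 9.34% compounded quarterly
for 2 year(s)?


Formula: FV = P * (1 + r/m)^(m*t)
Period rate: r/m = 0.0934 / 4 = 0.02335
Total periods: m*t = 4 * 2 = 8
Growth factor: (1 + 0.02335)^8 = 1.2028
FV = $17,950.00 * 1.2028 = $21,590.27

$21,590.27


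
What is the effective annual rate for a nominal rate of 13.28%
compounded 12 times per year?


Formula: EAR = (1 + r/m)^m - 1
Period rate: r/m = 0.1328 / 12 = 0.011067
Compounding: (1 + 0.011067)^12 = 1.141189
EAR = 1.141189 - 1 = 0.141189

0.141189


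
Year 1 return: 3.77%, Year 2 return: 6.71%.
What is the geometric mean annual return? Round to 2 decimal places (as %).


Formula: Geometric mean = ((1+r1)*(1+r2))^(1/2) - 1
Product: (1 + 0.0377) * (1 + 0.0671) = 1.0377 * 1.0671 = 1.10733
Square root: 1.10733^0.5 = 1.052297
Geometric mean = 1.052297 - 1 = 0.052297
As percentage: 5.23%

5.23%


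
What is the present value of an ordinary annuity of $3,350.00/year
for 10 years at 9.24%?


Formula: PV = PMT * (1 - (1+r)^(-n)) / r
Discount factor: (1 + 0.0924)^(-10) = 0.413222
Bracket: 1 - 0.413222 = 0.586778
PV = $3,350.00 * 0.586778 / 0.0924 = $21,273.89

$21,273.89


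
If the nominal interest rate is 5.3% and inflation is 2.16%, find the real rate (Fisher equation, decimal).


Formula: (1 + r_real) = (1 + r_nom) / (1 + inflation)
Substituting: (1 + r_real) = 1.053 / 1.0216
(1 + r_real) = 1.030736
r_real = 1.030736 - 1 = 0.030736

0.030736


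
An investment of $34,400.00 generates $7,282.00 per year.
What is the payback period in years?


Formula: Payback = investment / annual cash flow
Substituting: Payback = $34,400.00 / $7,282.00
Payback = 4.724 years

4.724 years


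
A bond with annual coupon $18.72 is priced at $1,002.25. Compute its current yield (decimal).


Formula: Current yield = annual coupon / price
Substituting: CY = $18.72 / $1,002.25
CY = 0.018678

0.018678


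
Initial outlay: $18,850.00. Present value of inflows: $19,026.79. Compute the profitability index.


Formula: PI = PV(cash flows) / initial investment
Substituting: PI = $19,026.79 / $18,850.00
PI = 1.0094

1.0094


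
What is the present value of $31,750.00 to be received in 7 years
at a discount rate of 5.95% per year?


Formula: PV = FV / (1 + r)^n
Substituting: PV = $31,750.00 / (1 + 0.0595)^7
Discount factor: (1.0595)^7 = 1.498672
PV = $31,750.00 / 1.498672 = $21,185.42

$21,185.42


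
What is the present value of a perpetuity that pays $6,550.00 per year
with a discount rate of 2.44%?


Formula: PV = C / r
Substituting: PV = $6,550.00 / 0.0244
PV = $268,442.62

$268,442.62


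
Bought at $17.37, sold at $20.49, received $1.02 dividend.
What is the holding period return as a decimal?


Formula: HPR = (P1 - P0 + D) / P0
Gain: $20.49 - $17.37 + $1.02 = $4.14
HPR = $4.14 / $17.37 = 0.2383

0.2383


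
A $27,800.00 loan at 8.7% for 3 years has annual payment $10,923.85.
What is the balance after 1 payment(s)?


Formula: Balance = PV*(1+r)^k - PMT*((1+r)^k - 1)/r
Growth: (1 + 0.087)^1 = 1.087
Accumulated factor: ((1+r)^k - 1)/r = 1.0
Balance = $27,800.00 * 1.087 - $10,923.85 * 1.0
Balance = $19,294.75

$19,294.75


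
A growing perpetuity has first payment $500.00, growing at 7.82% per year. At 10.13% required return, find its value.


Formula: PV = C / (r - g)
Spread: r - g = 0.1013 - 0.0782 = 0.0231
Substituting: PV = $500.00 / 0.0231
PV = $21,645.02

$21,645.02


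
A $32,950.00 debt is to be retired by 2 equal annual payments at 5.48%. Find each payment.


Formula: PMT = PV * r / (1 - (1+r)^(-n))
Denominator: 1 - (1 + 0.0548)^(-2) = 0.101207
Numerator: $32,950.00 * 0.0548 = 1805.66
PMT = 1805.66 / 0.101207 = $17,841.28

$17,841.28


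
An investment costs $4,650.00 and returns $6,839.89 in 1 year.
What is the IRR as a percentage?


Formula: IRR = C1/C0 - 1
Substituting: IRR = $6,839.89 / $4,650.00 - 1
Ratio: 1.470944 - 1 = 0.470944
IRR = 47.0944%

47.0944%


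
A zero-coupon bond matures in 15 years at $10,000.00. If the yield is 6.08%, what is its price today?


Formula: Price = FV / (1 + r)^n
Substituting: Price = $10,000.00 / (1 + 0.0608)^15
Discount factor: (1.0608)^15 = 2.423833
Price = $10,000.00 / 2.423833 = $4,125.70

$4,125.70


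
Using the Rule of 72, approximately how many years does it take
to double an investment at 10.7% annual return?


Formula: Years ≈ 72 / r
Substituting: Years ≈ 72 / 10.7
Years ≈ 6.7

6.7 years


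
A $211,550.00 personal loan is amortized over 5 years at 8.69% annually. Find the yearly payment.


Formula: PMT = PV * r / (1 - (1+r)^(-n))
Denominator: 1 - (1 + 0.0869)^(-5) = 0.340747
Numerator: $211,550.00 * 0.0869 = 18383.695
PMT = 18383.695 / 0.340747 = $53,951.14

$53,951.14


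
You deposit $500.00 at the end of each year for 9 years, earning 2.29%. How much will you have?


Formula: FV = PMT * ((1+r)^n - 1) / r
Growth factor: (1 + 0.0229)^9 = 1.226023
Numerator: 1.226023 - 1 = 0.226023
FV = $500.00 * 0.226023 / 0.0229 = $4,935.00

$4,935.00


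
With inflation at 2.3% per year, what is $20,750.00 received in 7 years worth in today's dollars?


Formula: Real value = nominal / (1 + inflation)^years
Price level: (1 + 0.023)^7 = 1.172545
Real value = $20,750.00 / 1.172545 = $17,696.55

$17,696.55


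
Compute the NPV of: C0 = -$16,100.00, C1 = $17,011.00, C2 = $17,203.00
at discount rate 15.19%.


Formula: NPV = C0 + C1/(1+r) + C2/(1+r)^2
Discount C1: $17,011.00 / (1 + 0.1519) = $14,767.77
Discount C2: $17,203.00 / (1 + 0.1519)^2 = $12,965.06
NPV = -$16,100.00 + $14,767.77 + $12,965.06 = $11,632.84

$11,632.84


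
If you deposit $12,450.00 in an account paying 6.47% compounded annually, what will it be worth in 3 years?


Formula: FV = P * (1 + r)^n
Substituting: FV = $12,450.00 * (1 + 0.0647)^3
Growth factor: (1.0647)^3 = 1.206929
FV = $12,450.00 * 1.206929 = $15,026.27

$15,026.27


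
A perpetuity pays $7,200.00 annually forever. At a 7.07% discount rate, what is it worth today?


Formula: PV = C / r
Substituting: PV = $7,200.00 / 0.0707
PV = $101,838.76

$101,838.76


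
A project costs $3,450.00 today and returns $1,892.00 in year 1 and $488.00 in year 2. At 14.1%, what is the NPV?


Formula: NPV = C0 + C1/(1+r) + C2/(1+r)^2
Discount C1: $1,892.00 / (1 + 0.141) = $1,658.19
Discount C2: $488.00 / (1 + 0.141)^2 = $374.84
NPV = -$3,450.00 + $1,658.19 + $374.84 = -$1,416.96

-$1,416.96


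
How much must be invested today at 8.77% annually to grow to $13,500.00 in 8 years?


Formula: PV = FV / (1 + r)^n
Substituting: PV = $13,500.00 / (1 + 0.0877)^8
Discount factor: (1.0877)^8 = 1.959174
PV = $13,500.00 / 1.959174 = $6,890.66

$6,890.66


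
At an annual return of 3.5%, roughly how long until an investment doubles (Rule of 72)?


Formula: Years ≈ 72 / r
Substituting: Years ≈ 72 / 3.5
Years ≈ 20.6

20.6 years


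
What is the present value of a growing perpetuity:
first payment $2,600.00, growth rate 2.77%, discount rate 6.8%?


Formula: PV = C / (r - g)
Spread: r - g = 0.068 - 0.0277 = 0.0403
Substituting: PV = $2,600.00 / 0.0403
PV = $64,516.13

$64,516.13


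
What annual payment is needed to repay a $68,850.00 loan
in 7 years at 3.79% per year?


Formula: PMT = PV * r / (1 - (1+r)^(-n))
Denominator: 1 - (1 + 0.0379)^(-7) = 0.229254
Numerator: $68,850.00 * 0.0379 = 2609.415
PMT = 2609.415 / 0.229254 = $11,382.21

$11,382.21


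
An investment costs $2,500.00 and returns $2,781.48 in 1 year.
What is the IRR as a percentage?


Formula: IRR = C1/C0 - 1
Substituting: IRR = $2,781.48 / $2,500.00 - 1
Ratio: 1.112592 - 1 = 0.112592
IRR = 11.2592%

11.2592%


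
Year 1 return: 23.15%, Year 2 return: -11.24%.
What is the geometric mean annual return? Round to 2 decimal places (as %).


Formula: Geometric mean = ((1+r1)*(1+r2))^(1/2) - 1
Product: (1 + 0.2315) * (1 + -0.1124) = 1.2315 * 0.8876 = 1.093079
Square root: 1.093079^0.5 = 1.045504
Geometric mean = 1.045504 - 1 = 0.045504
As percentage: 4.55%

4.55%


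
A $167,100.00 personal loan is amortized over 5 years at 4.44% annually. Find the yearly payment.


Formula: PMT = PV * r / (1 - (1+r)^(-n))
Denominator: 1 - (1 + 0.0444)^(-5) = 0.195241
Numerator: $167,100.00 * 0.0444 = 7419.24
PMT = 7419.24 / 0.195241 = $38,000.36

$38,000.36


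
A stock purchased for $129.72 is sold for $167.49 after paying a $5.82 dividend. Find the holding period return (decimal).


Formula: HPR = (P1 - P0 + D) / P0
Gain: $167.49 - $129.72 + $5.82 = $43.59
HPR = $43.59 / $129.72 = 0.336

0.336


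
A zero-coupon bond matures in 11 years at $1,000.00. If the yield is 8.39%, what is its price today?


Formula: Price = FV / (1 + r)^n
Substituting: Price = $1,000.00 / (1 + 0.0839)^11
Discount factor: (1.0839)^11 = 2.425947
Price = $1,000.00 / 2.425947 = $412.21

$412.21


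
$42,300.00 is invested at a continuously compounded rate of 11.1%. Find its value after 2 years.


Formula: FV = P * e^(r*t)
Exponent: r*t = 0.111 * 2 = 0.222
e^(0.222) = 1.248571
FV = $42,300.00 * 1.248571 = $52,814.57

$52,814.57


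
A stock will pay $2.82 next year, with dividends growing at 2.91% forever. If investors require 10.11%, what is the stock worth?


Formula: P = D1 / (r - g)
Spread: r - g = 0.1011 - 0.0291 = 0.072
Substituting: P = $2.82 / 0.072
P = $39.17

$39.17


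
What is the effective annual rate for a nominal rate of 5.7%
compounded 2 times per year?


Formula: EAR = (1 + r/m)^m - 1
Period rate: r/m = 0.057 / 2 = 0.0285
Compounding: (1 + 0.0285)^2 = 1.057812
EAR = 1.057812 - 1 = 0.057812

0.057812


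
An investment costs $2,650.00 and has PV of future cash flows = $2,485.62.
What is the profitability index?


Formula: PI = PV(cash flows) / initial investment
Substituting: PI = $2,485.62 / $2,650.00
PI = 0.938

0.938


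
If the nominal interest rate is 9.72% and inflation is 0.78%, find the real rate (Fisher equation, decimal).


Formula: (1 + r_real) = (1 + r_nom) / (1 + inflation)
Substituting: (1 + r_real) = 1.0972 / 1.0078
(1 + r_real) = 1.088708
r_real = 1.088708 - 1 = 0.088708

0.088708


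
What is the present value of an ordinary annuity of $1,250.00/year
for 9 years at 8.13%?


Formula: PV = PMT * (1 - (1+r)^(-n)) / r
Discount factor: (1 + 0.0813)^(-9) = 0.494862
Bracket: 1 - 0.494862 = 0.505138
PV = $1,250.00 * 0.505138 / 0.0813 = $7,766.57

$7,766.57


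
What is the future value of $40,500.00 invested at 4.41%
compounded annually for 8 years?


Formula: FV = P * (1 + r)^n
Substituting: FV = $40,500.00 * (1 + 0.0441)^8
Growth factor: (1.0441)^8 = 1.412332
FV = $40,500.00 * 1.412332 = $57,199.44

$57,199.44


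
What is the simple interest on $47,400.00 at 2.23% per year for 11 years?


Formula: I = P * r * t
Substituting: I = $47,400.00 * 0.0223 * 11
Step: I = $47,400.00 * 0.2453
I = $11,627.22

$11,627.22


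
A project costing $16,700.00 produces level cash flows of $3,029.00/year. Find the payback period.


Formula: Payback = investment / annual cash flow
Substituting: Payback = $16,700.00 / $3,029.00
Payback = 5.5134 years

5.5134 years


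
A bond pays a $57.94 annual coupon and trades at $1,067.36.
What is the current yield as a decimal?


Formula: Current yield = annual coupon / price
Substituting: CY = $57.94 / $1,067.36
CY = 0.054283

0.054283


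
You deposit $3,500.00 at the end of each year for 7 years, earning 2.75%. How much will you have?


Formula: FV = PMT * ((1+r)^n - 1) / r
Growth factor: (1 + 0.0275)^7 = 1.209129
Numerator: 1.209129 - 1 = 0.209129
FV = $3,500.00 * 0.209129 / 0.0275 = $26,616.48

$26,616.48


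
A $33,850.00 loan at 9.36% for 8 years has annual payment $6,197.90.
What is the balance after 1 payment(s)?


Formula: Balance = PV*(1+r)^k - PMT*((1+r)^k - 1)/r
Growth: (1 + 0.0936)^1 = 1.0936
Accumulated factor: ((1+r)^k - 1)/r = 1.0
Balance = $33,850.00 * 1.0936 - $6,197.90 * 1.0
Balance = $30,820.46

$30,820.46


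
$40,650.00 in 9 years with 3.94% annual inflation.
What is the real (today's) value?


Formula: Real value = nominal / (1 + inflation)^years
Price level: (1 + 0.0394)^9 = 1.415939
Real value = $40,650.00 / 1.415939 = $28,708.87

$28,708.87


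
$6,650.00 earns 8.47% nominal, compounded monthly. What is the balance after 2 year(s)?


Formula: FV = P * (1 + r/m)^(m*t)
Period rate: r/m = 0.0847 / 12 = 0.007058
Total periods: m*t = 12 * 2 = 24
Growth factor: (1 + 0.007058)^24 = 1.183889
FV = $6,650.00 * 1.183889 = $7,872.86

$7,872.86


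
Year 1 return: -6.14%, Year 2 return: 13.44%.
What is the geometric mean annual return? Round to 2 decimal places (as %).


Formula: Geometric mean = ((1+r1)*(1+r2))^(1/2) - 1
Product: (1 + -0.0614) * (1 + 0.1344) = 0.9386 * 1.1344 = 1.064748
Square root: 1.064748^0.5 = 1.031866
Geometric mean = 1.031866 - 1 = 0.031866
As percentage: 3.19%

3.19%


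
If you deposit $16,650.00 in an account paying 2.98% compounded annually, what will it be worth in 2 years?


Formula: FV = P * (1 + r)^n
Substituting: FV = $16,650.00 * (1 + 0.0298)^2
Growth factor: (1.0298)^2 = 1.060488
FV = $16,650.00 * 1.060488 = $17,657.13

$17,657.13


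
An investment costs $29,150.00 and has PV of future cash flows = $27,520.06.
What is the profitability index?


Formula: PI = PV(cash flows) / initial investment
Substituting: PI = $27,520.06 / $29,150.00
PI = 0.9441

0.9441


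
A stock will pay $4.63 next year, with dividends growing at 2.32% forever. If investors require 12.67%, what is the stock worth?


Formula: P = D1 / (r - g)
Spread: r - g = 0.1267 - 0.0232 = 0.1035
Substituting: P = $4.63 / 0.1035
P = $44.73

$44.73


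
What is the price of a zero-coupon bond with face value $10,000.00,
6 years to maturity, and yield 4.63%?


Formula: Price = FV / (1 + r)^n
Substituting: Price = $10,000.00 / (1 + 0.0463)^6
Discount factor: (1.0463)^6 = 1.312011
Price = $10,000.00 / 1.312011 = $7,621.89

$7,621.89


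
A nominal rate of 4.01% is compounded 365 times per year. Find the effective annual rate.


Formula: EAR = (1 + r/m)^m - 1
Period rate: r/m = 0.0401 / 365 = 0.00011
Compounding: (1 + 0.00011)^365 = 1.040913
EAR = 1.040913 - 1 = 0.040913

0.040913


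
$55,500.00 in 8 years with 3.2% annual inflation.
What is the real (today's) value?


Formula: Real value = nominal / (1 + inflation)^years
Price level: (1 + 0.032)^8 = 1.286582
Real value = $55,500.00 / 1.286582 = $43,137.54

$43,137.54


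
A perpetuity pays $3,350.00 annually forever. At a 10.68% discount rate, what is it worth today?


Formula: PV = C / r
Substituting: PV = $3,350.00 / 0.1068
PV = $31,367.04

$31,367.04


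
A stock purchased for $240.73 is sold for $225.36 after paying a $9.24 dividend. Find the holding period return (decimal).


Formula: HPR = (P1 - P0 + D) / P0
Gain: $225.36 - $240.73 + $9.24 = -$6.13
HPR = -$6.13 / $240.73 = -0.0255

-0.0255


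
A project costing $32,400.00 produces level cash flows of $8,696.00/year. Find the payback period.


Formula: Payback = investment / annual cash flow
Substituting: Payback = $32,400.00 / $8,696.00
Payback = 3.7259 years

3.7259 years


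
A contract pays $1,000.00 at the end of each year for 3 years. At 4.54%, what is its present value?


Formula: PV = PMT * (1 - (1+r)^(-n)) / r
Discount factor: (1 + 0.0454)^(-3) = 0.875291
Bracket: 1 - 0.875291 = 0.124709
PV = $1,000.00 * 0.124709 / 0.0454 = $2,746.89

$2,746.89


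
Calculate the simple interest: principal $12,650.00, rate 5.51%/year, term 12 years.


Formula: I = P * r * t
Substituting: I = $12,650.00 * 0.0551 * 12
Step: I = $12,650.00 * 0.6612
I = $8,364.18

$8,364.18


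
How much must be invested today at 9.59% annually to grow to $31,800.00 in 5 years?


Formula: PV = FV / (1 + r)^n
Substituting: PV = $31,800.00 / (1 + 0.0959)^5
Discount factor: (1.0959)^5 = 1.580719
PV = $31,800.00 / 1.580719 = $20,117.43

$20,117.43


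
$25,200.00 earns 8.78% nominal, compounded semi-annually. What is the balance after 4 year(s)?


Formula: FV = P * (1 + r/m)^(m*t)
Period rate: r/m = 0.0878 / 2 = 0.0439
Total periods: m*t = 2 * 4 = 8
Growth factor: (1 + 0.0439)^8 = 1.410169
FV = $25,200.00 * 1.410169 = $35,536.26

$35,536.26
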